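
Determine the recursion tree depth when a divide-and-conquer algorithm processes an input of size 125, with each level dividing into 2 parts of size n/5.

For divide and conquer with division factor 5:

Problem sizes at each level:
Level 0: 125
Level 1: 25
Level 2: 5
Level 3: 1

The root is level 0 and the size-1 base case is level 3 (the tree spans levels 0 through 3, i.e. 4 levels counting the root), so the depth is the number of divisions: log_5(125) = 3

The recursion tree depth is log_5(125) = 3. At each level, the problem size is divided by 5, so it takes 3 divisions to reduce to a base case of size 1. The algorithm makes 2 recursive calls at each level.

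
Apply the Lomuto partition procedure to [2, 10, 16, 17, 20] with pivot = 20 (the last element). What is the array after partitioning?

Lomuto partition with pivot = 20:

Initial array: [2, 10, 16, 17, 20]

arr[0]=2 <= 20: swap with position 0, array becomes [2, 10, 16, 17, 20]
arr[1]=10 <= 20: swap with position 1, array becomes [2, 10, 16, 17, 20]
arr[2]=16 <= 20: swap with position 2, array becomes [2, 10, 16, 17, 20]
arr[3]=17 <= 20: swap with position 3, array becomes [2, 10, 16, 17, 20]

Place pivot at position 4: [2, 10, 16, 17, 20]
Pivot position: 4

After partitioning with pivot 20, the array becomes [2, 10, 16, 17, 20]. The pivot is placed at index 4. All elements to the left of the pivot are <= 20, and all elements to the right are > 20.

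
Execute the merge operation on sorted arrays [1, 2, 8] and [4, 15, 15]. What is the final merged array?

Merging process:

Compare 1 vs 4: take 1 from left. Merged: [1]
Compare 2 vs 4: take 2 from left. Merged: [1, 2]
Compare 8 vs 4: take 4 from right. Merged: [1, 2, 4]
Compare 8 vs 15: take 8 from left. Merged: [1, 2, 4, 8]
Append remaining from right: [15, 15]. Merged: [1, 2, 4, 8, 15, 15]

Final merged array: [1, 2, 4, 8, 15, 15]
Total comparisons: 4

The merged array is [1, 2, 4, 8, 15, 15], requiring 4 comparisons. The merge step runs in O(n) time where n is the total number of elements.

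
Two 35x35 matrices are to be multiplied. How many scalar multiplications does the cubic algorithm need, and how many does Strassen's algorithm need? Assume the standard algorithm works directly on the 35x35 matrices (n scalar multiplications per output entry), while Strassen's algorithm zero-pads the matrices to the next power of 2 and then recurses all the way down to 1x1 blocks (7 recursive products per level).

Matrix multiplication for 35x35 matrices:

Strassen's algorithm requires power-of-2 dimensions. Pad 35x35 to 64x64 (next power of 2).

Standard algorithm: 35^3 = 42875 multiplications
Strassen's algorithm: 7^(log2(64)) = 7^6 = 117649 multiplications
Difference: 42875 - 117649 = -74774 (Strassen uses MORE here due to padding overhead — for small or just-over-power-of-2 n, padding can outweigh the per-level savings)

Standard: 42875 multiplications (35^3). Strassen: 117649 multiplications (7^6, after padding to 64x64). Strassen reduces 8 recursive multiplications to 7 at each level.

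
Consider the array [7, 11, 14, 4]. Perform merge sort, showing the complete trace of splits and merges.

Merge sort trace:

Split: [7, 11, 14, 4] -> [7, 11] and [14, 4]
  Split: [7, 11] -> [7] and [11]
  Merge: [7] + [11] -> [7, 11]
  Split: [14, 4] -> [14] and [4]
  Merge: [14] + [4] -> [4, 14]
Merge: [7, 11] + [4, 14] -> [4, 7, 11, 14]

Final sorted array: [4, 7, 11, 14]

The merge sort proceeds by recursively splitting the array and merging sorted halves.
After all merges, the sorted array is [4, 7, 11, 14].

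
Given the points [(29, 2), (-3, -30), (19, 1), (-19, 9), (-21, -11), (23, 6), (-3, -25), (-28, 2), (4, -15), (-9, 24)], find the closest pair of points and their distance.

Computing all pairwise distances among 10 points:

d((29, 2), (-3, -30)) = 45.2548
d((29, 2), (19, 1)) = 10.0499
d((29, 2), (-19, 9)) = 48.5077
d((29, 2), (-21, -11)) = 51.6624
d((29, 2), (23, 6)) = 7.2111
d((29, 2), (-3, -25)) = 41.8688
d((29, 2), (-28, 2)) = 57.0
d((29, 2), (4, -15)) = 30.2324
d((29, 2), (-9, 24)) = 43.909
d((-3, -30), (19, 1)) = 38.0132
d((-3, -30), (-19, 9)) = 42.1545
d((-3, -30), (-21, -11)) = 26.1725
d((-3, -30), (23, 6)) = 44.4072
d((-3, -30), (-3, -25)) = 5.0 <-- minimum
d((-3, -30), (-28, 2)) = 40.6079
d((-3, -30), (4, -15)) = 16.5529
d((-3, -30), (-9, 24)) = 54.3323
d((19, 1), (-19, 9)) = 38.833
d((19, 1), (-21, -11)) = 41.7612
d((19, 1), (23, 6)) = 6.4031
d((19, 1), (-3, -25)) = 34.0588
d((19, 1), (-28, 2)) = 47.0106
d((19, 1), (4, -15)) = 21.9317
d((19, 1), (-9, 24)) = 36.2353
d((-19, 9), (-21, -11)) = 20.0998
d((-19, 9), (23, 6)) = 42.107
d((-19, 9), (-3, -25)) = 37.5766
d((-19, 9), (-28, 2)) = 11.4018
d((-19, 9), (4, -15)) = 33.2415
d((-19, 9), (-9, 24)) = 18.0278
d((-21, -11), (23, 6)) = 47.1699
d((-21, -11), (-3, -25)) = 22.8035
d((-21, -11), (-28, 2)) = 14.7648
d((-21, -11), (4, -15)) = 25.318
d((-21, -11), (-9, 24)) = 37.0
d((23, 6), (-3, -25)) = 40.4599
d((23, 6), (-28, 2)) = 51.1566
d((23, 6), (4, -15)) = 28.3196
d((23, 6), (-9, 24)) = 36.7151
d((-3, -25), (-28, 2)) = 36.7967
d((-3, -25), (4, -15)) = 12.2066
d((-3, -25), (-9, 24)) = 49.366
d((-28, 2), (4, -15)) = 36.2353
d((-28, 2), (-9, 24)) = 29.0689
d((4, -15), (-9, 24)) = 41.1096

Closest pair: (-3, -30) and (-3, -25) with distance 5.0

The closest pair is (-3, -30) and (-3, -25) with Euclidean distance 5.0. For 10 points, brute-force pairwise comparison is shown above. For large n, the divide-and-conquer algorithm (sort by x, recurse on halves, check the dividing strip) achieves O(n log n).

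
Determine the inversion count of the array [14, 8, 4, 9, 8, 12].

Finding inversions in [14, 8, 4, 9, 8, 12]:

(0, 1): arr[0]=14 > arr[1]=8
(0, 2): arr[0]=14 > arr[2]=4
(0, 3): arr[0]=14 > arr[3]=9
(0, 4): arr[0]=14 > arr[4]=8
(0, 5): arr[0]=14 > arr[5]=12
(1, 2): arr[1]=8 > arr[2]=4
(3, 4): arr[3]=9 > arr[4]=8

Total inversions: 7

The array has 7 inversion(s): (0,1), (0,2), (0,3), (0,4), (0,5), (1,2), (3,4). Each pair (i,j) satisfies i < j and arr[i] > arr[j].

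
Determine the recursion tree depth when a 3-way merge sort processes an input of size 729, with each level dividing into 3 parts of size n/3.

For divide and conquer with division factor 3:

Problem sizes at each level:
Level 0: 729
Level 1: 243
Level 2: 81
Level 3: 27
Level 4: 9
Level 5: 3
Level 6: 1

The root is level 0 and the size-1 base case is level 6 (the tree spans levels 0 through 6, i.e. 7 levels counting the root), so the depth is the number of divisions: log_3(729) = 6

The recursion tree depth is log_3(729) = 6. At each level, the problem size is divided by 3, so it takes 6 divisions to reduce to a base case of size 1. The algorithm makes 3 recursive calls at each level.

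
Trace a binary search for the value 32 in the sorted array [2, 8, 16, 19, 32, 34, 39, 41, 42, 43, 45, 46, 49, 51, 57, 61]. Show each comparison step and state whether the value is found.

Binary search for 32 in [2, 8, 16, 19, 32, 34, 39, 41, 42, 43, 45, 46, 49, 51, 57, 61]:

lo=0, hi=15, mid=7, arr[mid]=41 -> 41 > 32, search left half
lo=0, hi=6, mid=3, arr[mid]=19 -> 19 < 32, search right half
lo=4, hi=6, mid=5, arr[mid]=34 -> 34 > 32, search left half
lo=4, hi=4, mid=4, arr[mid]=32 -> Found target at index 4!

Binary search finds 32 at index 4 after 4 comparisons. The search repeatedly halves the search space by comparing with the middle element.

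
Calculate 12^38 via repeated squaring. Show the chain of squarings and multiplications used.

Computing 12^38 by squaring (build up from 12^1; each line after the first costs one multiplication):

12^1 = 12
12^2 = (12^1)^2 = 12^2 = 144
12^4 = (12^2)^2 = 144^2 = 20736
12^8 = (12^4)^2 = 20736^2 = 429981696
12^9 = 12 * 12^8 = 12 * 429981696 = 5159780352
12^18 = (12^9)^2 = 5159780352^2 = 26623333280885243904
12^19 = 12 * 12^18 = 12 * 26623333280885243904 = 319479999370622926848
12^38 = (12^19)^2 = 319479999370622926848^2 = 102067469997853225734913580209377959215104

Result: 102067469997853225734913580209377959215104
Multiplications needed: 7 (7 lines after 12^1)

12^38 = 102067469997853225734913580209377959215104. Using exponentiation by squaring, this requires 7 multiplications. The key idea: if the exponent is even, square the half-power; if odd, multiply by the base once.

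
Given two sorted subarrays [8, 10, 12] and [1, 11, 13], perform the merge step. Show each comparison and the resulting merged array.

Merging process:

Compare 8 vs 1: take 1 from right. Merged: [1]
Compare 8 vs 11: take 8 from left. Merged: [1, 8]
Compare 10 vs 11: take 10 from left. Merged: [1, 8, 10]
Compare 12 vs 11: take 11 from right. Merged: [1, 8, 10, 11]
Compare 12 vs 13: take 12 from left. Merged: [1, 8, 10, 11, 12]
Append remaining from right: [13]. Merged: [1, 8, 10, 11, 12, 13]

Final merged array: [1, 8, 10, 11, 12, 13]
Total comparisons: 5

The merged array is [1, 8, 10, 11, 12, 13], requiring 5 comparisons. The merge step runs in O(n) time where n is the total number of elements.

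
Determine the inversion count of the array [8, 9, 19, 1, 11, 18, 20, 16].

Finding inversions in [8, 9, 19, 1, 11, 18, 20, 16]:

(0, 3): arr[0]=8 > arr[3]=1
(1, 3): arr[1]=9 > arr[3]=1
(2, 3): arr[2]=19 > arr[3]=1
(2, 4): arr[2]=19 > arr[4]=11
(2, 5): arr[2]=19 > arr[5]=18
(2, 7): arr[2]=19 > arr[7]=16
(5, 7): arr[5]=18 > arr[7]=16
(6, 7): arr[6]=20 > arr[7]=16

Total inversions: 8

The array has 8 inversion(s): (0,3), (1,3), (2,3), (2,4), (2,5), (2,7), (5,7), (6,7). Each pair (i,j) satisfies i < j and arr[i] > arr[j].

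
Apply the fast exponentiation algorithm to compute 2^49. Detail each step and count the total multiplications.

Computing 2^49 by squaring (build up from 2^1; each line after the first costs one multiplication):

2^1 = 2
2^2 = (2^1)^2 = 2^2 = 4
2^3 = 2 * 2^2 = 2 * 4 = 8
2^6 = (2^3)^2 = 8^2 = 64
2^12 = (2^6)^2 = 64^2 = 4096
2^24 = (2^12)^2 = 4096^2 = 16777216
2^48 = (2^24)^2 = 16777216^2 = 281474976710656
2^49 = 2 * 2^48 = 2 * 281474976710656 = 562949953421312

Result: 562949953421312
Multiplications needed: 7 (7 lines after 2^1)

2^49 = 562949953421312. Using exponentiation by squaring, this requires 7 multiplications. The key idea: if the exponent is even, square the half-power; if odd, multiply by the base once.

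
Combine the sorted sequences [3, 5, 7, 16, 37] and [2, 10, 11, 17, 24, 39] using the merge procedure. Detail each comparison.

Merging process:

Compare 3 vs 2: take 2 from right. Merged: [2]
Compare 3 vs 10: take 3 from left. Merged: [2, 3]
Compare 5 vs 10: take 5 from left. Merged: [2, 3, 5]
Compare 7 vs 10: take 7 from left. Merged: [2, 3, 5, 7]
Compare 16 vs 10: take 10 from right. Merged: [2, 3, 5, 7, 10]
Compare 16 vs 11: take 11 from right. Merged: [2, 3, 5, 7, 10, 11]
Compare 16 vs 17: take 16 from left. Merged: [2, 3, 5, 7, 10, 11, 16]
Compare 37 vs 17: take 17 from right. Merged: [2, 3, 5, 7, 10, 11, 16, 17]
Compare 37 vs 24: take 24 from right. Merged: [2, 3, 5, 7, 10, 11, 16, 17, 24]
Compare 37 vs 39: take 37 from left. Merged: [2, 3, 5, 7, 10, 11, 16, 17, 24, 37]
Append remaining from right: [39]. Merged: [2, 3, 5, 7, 10, 11, 16, 17, 24, 37, 39]

Final merged array: [2, 3, 5, 7, 10, 11, 16, 17, 24, 37, 39]
Total comparisons: 10

The merged array is [2, 3, 5, 7, 10, 11, 16, 17, 24, 37, 39], requiring 10 comparisons. The merge step runs in O(n) time where n is the total number of elements.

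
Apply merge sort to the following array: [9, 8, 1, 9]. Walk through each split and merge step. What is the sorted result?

Merge sort trace:

Split: [9, 8, 1, 9] -> [9, 8] and [1, 9]
  Split: [9, 8] -> [9] and [8]
  Merge: [9] + [8] -> [8, 9]
  Split: [1, 9] -> [1] and [9]
  Merge: [1] + [9] -> [1, 9]
Merge: [8, 9] + [1, 9] -> [1, 8, 9, 9]

Final sorted array: [1, 8, 9, 9]

The merge sort proceeds by recursively splitting the array and merging sorted halves.
After all merges, the sorted array is [1, 8, 9, 9].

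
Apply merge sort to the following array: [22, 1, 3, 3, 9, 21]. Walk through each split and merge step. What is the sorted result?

Merge sort trace:

Split: [22, 1, 3, 3, 9, 21] -> [22, 1, 3] and [3, 9, 21]
  Split: [22, 1, 3] -> [22] and [1, 3]
    Split: [1, 3] -> [1] and [3]
    Merge: [1] + [3] -> [1, 3]
  Merge: [22] + [1, 3] -> [1, 3, 22]
  Split: [3, 9, 21] -> [3] and [9, 21]
    Split: [9, 21] -> [9] and [21]
    Merge: [9] + [21] -> [9, 21]
  Merge: [3] + [9, 21] -> [3, 9, 21]
Merge: [1, 3, 22] + [3, 9, 21] -> [1, 3, 3, 9, 21, 22]

Final sorted array: [1, 3, 3, 9, 21, 22]

The merge sort proceeds by recursively splitting the array and merging sorted halves.
After all merges, the sorted array is [1, 3, 3, 9, 21, 22].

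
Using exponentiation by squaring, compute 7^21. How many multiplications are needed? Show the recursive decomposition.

Computing 7^21 by squaring (build up from 7^1; each line after the first costs one multiplication):

7^1 = 7
7^2 = (7^1)^2 = 7^2 = 49
7^4 = (7^2)^2 = 49^2 = 2401
7^5 = 7 * 7^4 = 7 * 2401 = 16807
7^10 = (7^5)^2 = 16807^2 = 282475249
7^20 = (7^10)^2 = 282475249^2 = 79792266297612001
7^21 = 7 * 7^20 = 7 * 79792266297612001 = 558545864083284007

Result: 558545864083284007
Multiplications needed: 6 (6 lines after 7^1)

7^21 = 558545864083284007. Using exponentiation by squaring, this requires 6 multiplications. The key idea: if the exponent is even, square the half-power; if odd, multiply by the base once.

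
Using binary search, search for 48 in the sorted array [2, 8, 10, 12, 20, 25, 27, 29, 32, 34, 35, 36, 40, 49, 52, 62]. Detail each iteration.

Binary search for 48 in [2, 8, 10, 12, 20, 25, 27, 29, 32, 34, 35, 36, 40, 49, 52, 62]:

lo=0, hi=15, mid=7, arr[mid]=29 -> 29 < 48, search right half
lo=8, hi=15, mid=11, arr[mid]=36 -> 36 < 48, search right half
lo=12, hi=15, mid=13, arr[mid]=49 -> 49 > 48, search left half
lo=12, hi=12, mid=12, arr[mid]=40 -> 40 < 48, search right half
lo=13 > hi=12, target 48 not found

Binary search determines that 48 is not in the array after 4 comparisons. The search space was exhausted without finding the target.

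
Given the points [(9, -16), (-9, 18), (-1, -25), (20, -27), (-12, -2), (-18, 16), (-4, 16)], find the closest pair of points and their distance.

Computing all pairwise distances among 7 points:

d((9, -16), (-9, 18)) = 38.4708
d((9, -16), (-1, -25)) = 13.4536
d((9, -16), (20, -27)) = 15.5563
d((9, -16), (-12, -2)) = 25.2389
d((9, -16), (-18, 16)) = 41.8688
d((9, -16), (-4, 16)) = 34.5398
d((-9, 18), (-1, -25)) = 43.7379
d((-9, 18), (20, -27)) = 53.535
d((-9, 18), (-12, -2)) = 20.2237
d((-9, 18), (-18, 16)) = 9.2195
d((-9, 18), (-4, 16)) = 5.3852 <-- minimum
d((-1, -25), (20, -27)) = 21.095
d((-1, -25), (-12, -2)) = 25.4951
d((-1, -25), (-18, 16)) = 44.3847
d((-1, -25), (-4, 16)) = 41.1096
d((20, -27), (-12, -2)) = 40.6079
d((20, -27), (-18, 16)) = 57.3847
d((20, -27), (-4, 16)) = 49.2443
d((-12, -2), (-18, 16)) = 18.9737
d((-12, -2), (-4, 16)) = 19.6977
d((-18, 16), (-4, 16)) = 14.0

Closest pair: (-9, 18) and (-4, 16) with distance 5.3852

The closest pair is (-9, 18) and (-4, 16) with Euclidean distance 5.3852. For 7 points, brute-force pairwise comparison is shown above. For large n, the divide-and-conquer algorithm (sort by x, recurse on halves, check the dividing strip) achieves O(n log n).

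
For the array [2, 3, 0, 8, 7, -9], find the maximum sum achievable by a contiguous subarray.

Using Kadane's algorithm on [2, 3, 0, 8, 7, -9]:

Scanning through the array:
Position 1 (value 3): max_ending_here = 5, max_so_far = 5
Position 2 (value 0): max_ending_here = 5, max_so_far = 5
Position 3 (value 8): max_ending_here = 13, max_so_far = 13
Position 4 (value 7): max_ending_here = 20, max_so_far = 20
Position 5 (value -9): max_ending_here = 11, max_so_far = 20

Maximum subarray: [2, 3, 0, 8, 7]
Maximum sum: 20

The maximum subarray is [2, 3, 0, 8, 7] with sum 20. This subarray runs from index 0 to index 4.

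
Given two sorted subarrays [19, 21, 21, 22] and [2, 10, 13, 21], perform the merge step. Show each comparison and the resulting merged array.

Merging process:

Compare 19 vs 2: take 2 from right. Merged: [2]
Compare 19 vs 10: take 10 from right. Merged: [2, 10]
Compare 19 vs 13: take 13 from right. Merged: [2, 10, 13]
Compare 19 vs 21: take 19 from left. Merged: [2, 10, 13, 19]
Compare 21 vs 21: take 21 from left. Merged: [2, 10, 13, 19, 21]
Compare 21 vs 21: take 21 from left. Merged: [2, 10, 13, 19, 21, 21]
Compare 22 vs 21: take 21 from right. Merged: [2, 10, 13, 19, 21, 21, 21]
Append remaining from left: [22]. Merged: [2, 10, 13, 19, 21, 21, 21, 22]

Final merged array: [2, 10, 13, 19, 21, 21, 21, 22]
Total comparisons: 7

The merged array is [2, 10, 13, 19, 21, 21, 21, 22], requiring 7 comparisons. The merge step runs in O(n) time where n is the total number of elements.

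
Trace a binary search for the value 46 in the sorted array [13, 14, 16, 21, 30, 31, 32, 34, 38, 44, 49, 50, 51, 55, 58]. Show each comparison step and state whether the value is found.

Binary search for 46 in [13, 14, 16, 21, 30, 31, 32, 34, 38, 44, 49, 50, 51, 55, 58]:

lo=0, hi=14, mid=7, arr[mid]=34 -> 34 < 46, search right half
lo=8, hi=14, mid=11, arr[mid]=50 -> 50 > 46, search left half
lo=8, hi=10, mid=9, arr[mid]=44 -> 44 < 46, search right half
lo=10, hi=10, mid=10, arr[mid]=49 -> 49 > 46, search left half
lo=10 > hi=9, target 46 not found

Binary search determines that 46 is not in the array after 4 comparisons. The search space was exhausted without finding the target.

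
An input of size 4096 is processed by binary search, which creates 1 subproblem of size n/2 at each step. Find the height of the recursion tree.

For divide and conquer with division factor 2:

Problem sizes at each level:
Level 0: 4096
Level 1: 2048
Level 2: 1024
Level 3: 512
Level 4: 256
Level 5: 128
Level 6: 64
Level 7: 32
Level 8: 16
Level 9: 8
Level 10: 4
Level 11: 2
Level 12: 1

The root is level 0 and the size-1 base case is level 12 (the tree spans levels 0 through 12, i.e. 13 levels counting the root), so the depth is the number of divisions: log_2(4096) = 12

The recursion tree depth is log_2(4096) = 12. At each level, the problem size is divided by 2, so it takes 12 divisions to reduce to a base case of size 1. The algorithm makes 1 recursive call at each level.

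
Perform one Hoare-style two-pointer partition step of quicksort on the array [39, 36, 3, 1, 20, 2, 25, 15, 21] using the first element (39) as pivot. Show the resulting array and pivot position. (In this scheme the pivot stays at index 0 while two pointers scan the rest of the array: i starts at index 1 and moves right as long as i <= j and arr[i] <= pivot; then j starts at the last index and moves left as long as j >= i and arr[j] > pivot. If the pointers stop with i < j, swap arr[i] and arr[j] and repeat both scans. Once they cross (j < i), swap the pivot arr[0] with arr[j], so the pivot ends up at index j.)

Hoare-style two-pointer partition with pivot = 39:

Initial array: [39, 36, 3, 1, 20, 2, 25, 15, 21]

Pointers start at i = 1, j = 8.
i ends at 9, j ends at 8: the pointers have crossed (j < i), so scanning stops.

Swap pivot arr[0] with arr[8] to place pivot at position 8: [21, 36, 3, 1, 20, 2, 25, 15, 39]
Pivot position: 8

After partitioning with pivot 39, the array becomes [21, 36, 3, 1, 20, 2, 25, 15, 39]. The pivot is placed at index 8. All elements to the left of the pivot are <= 39, and all elements to the right are > 39.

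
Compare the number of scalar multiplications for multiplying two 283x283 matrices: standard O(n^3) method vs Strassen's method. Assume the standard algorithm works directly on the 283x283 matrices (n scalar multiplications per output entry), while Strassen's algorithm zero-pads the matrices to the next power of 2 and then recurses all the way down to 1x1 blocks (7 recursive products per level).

Matrix multiplication for 283x283 matrices:

Strassen's algorithm requires power-of-2 dimensions. Pad 283x283 to 512x512 (next power of 2).

Standard algorithm: 283^3 = 22665187 multiplications
Strassen's algorithm: 7^(log2(512)) = 7^9 = 40353607 multiplications
Difference: 22665187 - 40353607 = -17688420 (Strassen uses MORE here due to padding overhead — for small or just-over-power-of-2 n, padding can outweigh the per-level savings)

Standard: 22665187 multiplications (283^3). Strassen: 40353607 multiplications (7^9, after padding to 512x512). Strassen reduces 8 recursive multiplications to 7 at each level.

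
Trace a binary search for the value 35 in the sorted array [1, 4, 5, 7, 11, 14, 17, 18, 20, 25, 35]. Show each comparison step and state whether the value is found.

Binary search for 35 in [1, 4, 5, 7, 11, 14, 17, 18, 20, 25, 35]:

lo=0, hi=10, mid=5, arr[mid]=14 -> 14 < 35, search right half
lo=6, hi=10, mid=8, arr[mid]=20 -> 20 < 35, search right half
lo=9, hi=10, mid=9, arr[mid]=25 -> 25 < 35, search right half
lo=10, hi=10, mid=10, arr[mid]=35 -> Found target at index 10!

Binary search finds 35 at index 10 after 4 comparisons. The search repeatedly halves the search space by comparing with the middle element.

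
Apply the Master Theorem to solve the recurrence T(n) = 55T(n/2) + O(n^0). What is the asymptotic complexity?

Master Theorem for T(n) = 55T(n/2) + O(n^0):

a = 55, b = 2, c = 0
log_b(a) = log_2(55) = 5.7814

Case 1: c = 0 < log_2(55) = 5.7814
T(n) = O(n^(log_2 55))

For T(n) = 55T(n/2) + O(n^0): log_2(55) = 5.7814. This is Case 1 of the Master Theorem (c < log_b(a), work dominated by leaves), giving O(n^(log_2 55)).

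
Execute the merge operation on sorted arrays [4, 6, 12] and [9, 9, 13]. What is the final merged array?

Merging process:

Compare 4 vs 9: take 4 from left. Merged: [4]
Compare 6 vs 9: take 6 from left. Merged: [4, 6]
Compare 12 vs 9: take 9 from right. Merged: [4, 6, 9]
Compare 12 vs 9: take 9 from right. Merged: [4, 6, 9, 9]
Compare 12 vs 13: take 12 from left. Merged: [4, 6, 9, 9, 12]
Append remaining from right: [13]. Merged: [4, 6, 9, 9, 12, 13]

Final merged array: [4, 6, 9, 9, 12, 13]
Total comparisons: 5

The merged array is [4, 6, 9, 9, 12, 13], requiring 5 comparisons. The merge step runs in O(n) time where n is the total number of elements.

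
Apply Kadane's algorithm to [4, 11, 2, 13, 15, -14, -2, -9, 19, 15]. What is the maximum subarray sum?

Using Kadane's algorithm on [4, 11, 2, 13, 15, -14, -2, -9, 19, 15]:

Scanning through the array:
Position 1 (value 11): max_ending_here = 15, max_so_far = 15
Position 2 (value 2): max_ending_here = 17, max_so_far = 17
Position 3 (value 13): max_ending_here = 30, max_so_far = 30
Position 4 (value 15): max_ending_here = 45, max_so_far = 45
Position 5 (value -14): max_ending_here = 31, max_so_far = 45
Position 6 (value -2): max_ending_here = 29, max_so_far = 45
Position 7 (value -9): max_ending_here = 20, max_so_far = 45
Position 8 (value 19): max_ending_here = 39, max_so_far = 45
Position 9 (value 15): max_ending_here = 54, max_so_far = 54

Maximum subarray: [4, 11, 2, 13, 15, -14, -2, -9, 19, 15]
Maximum sum: 54

The maximum subarray is [4, 11, 2, 13, 15, -14, -2, -9, 19, 15] with sum 54. This subarray runs from index 0 to index 9.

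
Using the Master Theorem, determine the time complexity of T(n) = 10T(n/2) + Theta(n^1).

Master Theorem for T(n) = 10T(n/2) + O(n^1):

a = 10, b = 2, c = 1
log_b(a) = log_2(10) = 3.3219

Case 1: c = 1 < log_2(10) = 3.3219
T(n) = O(n^(log_2 10))

For T(n) = 10T(n/2) + O(n^1): log_2(10) = 3.3219. This is Case 1 of the Master Theorem (c < log_b(a), work dominated by leaves), giving O(n^(log_2 10)).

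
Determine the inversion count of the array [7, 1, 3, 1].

Finding inversions in [7, 1, 3, 1]:

(0, 1): arr[0]=7 > arr[1]=1
(0, 2): arr[0]=7 > arr[2]=3
(0, 3): arr[0]=7 > arr[3]=1
(2, 3): arr[2]=3 > arr[3]=1

Total inversions: 4

The array has 4 inversion(s): (0,1), (0,2), (0,3), (2,3). Each pair (i,j) satisfies i < j and arr[i] > arr[j].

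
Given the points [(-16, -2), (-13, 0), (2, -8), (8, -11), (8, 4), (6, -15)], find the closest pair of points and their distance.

Computing all pairwise distances among 6 points:

d((-16, -2), (-13, 0)) = 3.6056 <-- minimum
d((-16, -2), (2, -8)) = 18.9737
d((-16, -2), (8, -11)) = 25.632
d((-16, -2), (8, 4)) = 24.7386
d((-16, -2), (6, -15)) = 25.5539
d((-13, 0), (2, -8)) = 17.0
d((-13, 0), (8, -11)) = 23.7065
d((-13, 0), (8, 4)) = 21.3776
d((-13, 0), (6, -15)) = 24.2074
d((2, -8), (8, -11)) = 6.7082
d((2, -8), (8, 4)) = 13.4164
d((2, -8), (6, -15)) = 8.0623
d((8, -11), (8, 4)) = 15.0
d((8, -11), (6, -15)) = 4.4721
d((8, 4), (6, -15)) = 19.105

Closest pair: (-16, -2) and (-13, 0) with distance 3.6056

The closest pair is (-16, -2) and (-13, 0) with Euclidean distance 3.6056. For 6 points, brute-force pairwise comparison is shown above. For large n, the divide-and-conquer algorithm (sort by x, recurse on halves, check the dividing strip) achieves O(n log n).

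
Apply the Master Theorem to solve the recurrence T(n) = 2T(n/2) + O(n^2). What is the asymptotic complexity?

Master Theorem for T(n) = 2T(n/2) + O(n^2):

a = 2, b = 2, c = 2
log_b(a) = log_2(2) = 1.0000

Case 3: c = 2 > log_2(2) = 1.0000
T(n) = O(n^2) = O(n^2)

For T(n) = 2T(n/2) + O(n^2): log_2(2) = 1.0000. This is Case 3 of the Master Theorem (c > log_b(a), work dominated by root), giving O(n^2).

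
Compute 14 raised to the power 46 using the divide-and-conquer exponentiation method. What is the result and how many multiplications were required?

Computing 14^46 by squaring (build up from 14^1; each line after the first costs one multiplication):

14^1 = 14
14^2 = (14^1)^2 = 14^2 = 196
14^4 = (14^2)^2 = 196^2 = 38416
14^5 = 14 * 14^4 = 14 * 38416 = 537824
14^10 = (14^5)^2 = 537824^2 = 289254654976
14^11 = 14 * 14^10 = 14 * 289254654976 = 4049565169664
14^22 = (14^11)^2 = 4049565169664^2 = 16398978063355821105872896
14^23 = 14 * 14^22 = 14 * 16398978063355821105872896 = 229585692886981495482220544
14^46 = (14^23)^2 = 229585692886981495482220544^2 = 52709590378395385649697127909589319306203213055655936

Result: 52709590378395385649697127909589319306203213055655936
Multiplications needed: 8 (8 lines after 14^1)

14^46 = 52709590378395385649697127909589319306203213055655936. Using exponentiation by squaring, this requires 8 multiplications. The key idea: if the exponent is even, square the half-power; if odd, multiply by the base once.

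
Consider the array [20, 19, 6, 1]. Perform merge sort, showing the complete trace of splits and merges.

Merge sort trace:

Split: [20, 19, 6, 1] -> [20, 19] and [6, 1]
  Split: [20, 19] -> [20] and [19]
  Merge: [20] + [19] -> [19, 20]
  Split: [6, 1] -> [6] and [1]
  Merge: [6] + [1] -> [1, 6]
Merge: [19, 20] + [1, 6] -> [1, 6, 19, 20]

Final sorted array: [1, 6, 19, 20]

The merge sort proceeds by recursively splitting the array and merging sorted halves.
After all merges, the sorted array is [1, 6, 19, 20].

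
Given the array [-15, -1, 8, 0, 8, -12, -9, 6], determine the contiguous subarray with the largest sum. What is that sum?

Using Kadane's algorithm on [-15, -1, 8, 0, 8, -12, -9, 6]:

Scanning through the array:
Position 1 (value -1): max_ending_here = -1, max_so_far = -1
Position 2 (value 8): max_ending_here = 8, max_so_far = 8
Position 3 (value 0): max_ending_here = 8, max_so_far = 8
Position 4 (value 8): max_ending_here = 16, max_so_far = 16
Position 5 (value -12): max_ending_here = 4, max_so_far = 16
Position 6 (value -9): max_ending_here = -5, max_so_far = 16
Position 7 (value 6): max_ending_here = 6, max_so_far = 16

Maximum subarray: [8, 0, 8]
Maximum sum: 16

The maximum subarray is [8, 0, 8] with sum 16. This subarray runs from index 2 to index 4.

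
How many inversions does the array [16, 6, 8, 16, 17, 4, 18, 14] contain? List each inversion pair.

Finding inversions in [16, 6, 8, 16, 17, 4, 18, 14]:

(0, 1): arr[0]=16 > arr[1]=6
(0, 2): arr[0]=16 > arr[2]=8
(0, 5): arr[0]=16 > arr[5]=4
(0, 7): arr[0]=16 > arr[7]=14
(1, 5): arr[1]=6 > arr[5]=4
(2, 5): arr[2]=8 > arr[5]=4
(3, 5): arr[3]=16 > arr[5]=4
(3, 7): arr[3]=16 > arr[7]=14
(4, 5): arr[4]=17 > arr[5]=4
(4, 7): arr[4]=17 > arr[7]=14
(6, 7): arr[6]=18 > arr[7]=14

Total inversions: 11

The array has 11 inversion(s): (0,1), (0,2), (0,5), (0,7), (1,5), (2,5), (3,5), (3,7), (4,5), (4,7), (6,7). Each pair (i,j) satisfies i < j and arr[i] > arr[j].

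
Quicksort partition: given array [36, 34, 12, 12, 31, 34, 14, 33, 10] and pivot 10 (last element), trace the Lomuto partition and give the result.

Lomuto partition with pivot = 10:

Initial array: [36, 34, 12, 12, 31, 34, 14, 33, 10]

arr[0]=36 > 10: no swap
arr[1]=34 > 10: no swap
arr[2]=12 > 10: no swap
arr[3]=12 > 10: no swap
arr[4]=31 > 10: no swap
arr[5]=34 > 10: no swap
arr[6]=14 > 10: no swap
arr[7]=33 > 10: no swap

Place pivot at position 0: [10, 34, 12, 12, 31, 34, 14, 33, 36]
Pivot position: 0

After partitioning with pivot 10, the array becomes [10, 34, 12, 12, 31, 34, 14, 33, 36]. The pivot is placed at index 0. All elements to the left of the pivot are <= 10, and all elements to the right are > 10.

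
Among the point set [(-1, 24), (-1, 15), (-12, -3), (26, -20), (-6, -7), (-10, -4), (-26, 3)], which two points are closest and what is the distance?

Computing all pairwise distances among 7 points:

d((-1, 24), (-1, 15)) = 9.0
d((-1, 24), (-12, -3)) = 29.1548
d((-1, 24), (26, -20)) = 51.6236
d((-1, 24), (-6, -7)) = 31.4006
d((-1, 24), (-10, -4)) = 29.4109
d((-1, 24), (-26, 3)) = 32.6497
d((-1, 15), (-12, -3)) = 21.095
d((-1, 15), (26, -20)) = 44.2041
d((-1, 15), (-6, -7)) = 22.561
d((-1, 15), (-10, -4)) = 21.0238
d((-1, 15), (-26, 3)) = 27.7308
d((-12, -3), (26, -20)) = 41.6293
d((-12, -3), (-6, -7)) = 7.2111
d((-12, -3), (-10, -4)) = 2.2361 <-- minimum
d((-12, -3), (-26, 3)) = 15.2315
d((26, -20), (-6, -7)) = 34.5398
d((26, -20), (-10, -4)) = 39.3954
d((26, -20), (-26, 3)) = 56.8595
d((-6, -7), (-10, -4)) = 5.0
d((-6, -7), (-26, 3)) = 22.3607
d((-10, -4), (-26, 3)) = 17.4642

Closest pair: (-12, -3) and (-10, -4) with distance 2.2361

The closest pair is (-12, -3) and (-10, -4) with Euclidean distance 2.2361. For 7 points, brute-force pairwise comparison is shown above. For large n, the divide-and-conquer algorithm (sort by x, recurse on halves, check the dividing strip) achieves O(n log n).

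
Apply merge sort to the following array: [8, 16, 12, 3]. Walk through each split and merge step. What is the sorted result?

Merge sort trace:

Split: [8, 16, 12, 3] -> [8, 16] and [12, 3]
  Split: [8, 16] -> [8] and [16]
  Merge: [8] + [16] -> [8, 16]
  Split: [12, 3] -> [12] and [3]
  Merge: [12] + [3] -> [3, 12]
Merge: [8, 16] + [3, 12] -> [3, 8, 12, 16]

Final sorted array: [3, 8, 12, 16]

The merge sort proceeds by recursively splitting the array and merging sorted halves.
After all merges, the sorted array is [3, 8, 12, 16].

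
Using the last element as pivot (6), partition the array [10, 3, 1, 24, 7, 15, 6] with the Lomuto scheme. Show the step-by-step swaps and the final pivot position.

Lomuto partition with pivot = 6:

Initial array: [10, 3, 1, 24, 7, 15, 6]

arr[0]=10 > 6: no swap
arr[1]=3 <= 6: swap with position 0, array becomes [3, 10, 1, 24, 7, 15, 6]
arr[2]=1 <= 6: swap with position 1, array becomes [3, 1, 10, 24, 7, 15, 6]
arr[3]=24 > 6: no swap
arr[4]=7 > 6: no swap
arr[5]=15 > 6: no swap

Place pivot at position 2: [3, 1, 6, 24, 7, 15, 10]
Pivot position: 2

After partitioning with pivot 6, the array becomes [3, 1, 6, 24, 7, 15, 10]. The pivot is placed at index 2. All elements to the left of the pivot are <= 6, and all elements to the right are > 6.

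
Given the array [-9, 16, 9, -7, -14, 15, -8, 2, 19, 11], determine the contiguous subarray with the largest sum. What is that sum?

Using Kadane's algorithm on [-9, 16, 9, -7, -14, 15, -8, 2, 19, 11]:

Scanning through the array:
Position 1 (value 16): max_ending_here = 16, max_so_far = 16
Position 2 (value 9): max_ending_here = 25, max_so_far = 25
Position 3 (value -7): max_ending_here = 18, max_so_far = 25
Position 4 (value -14): max_ending_here = 4, max_so_far = 25
Position 5 (value 15): max_ending_here = 19, max_so_far = 25
Position 6 (value -8): max_ending_here = 11, max_so_far = 25
Position 7 (value 2): max_ending_here = 13, max_so_far = 25
Position 8 (value 19): max_ending_here = 32, max_so_far = 32
Position 9 (value 11): max_ending_here = 43, max_so_far = 43

Maximum subarray: [16, 9, -7, -14, 15, -8, 2, 19, 11]
Maximum sum: 43

The maximum subarray is [16, 9, -7, -14, 15, -8, 2, 19, 11] with sum 43. This subarray runs from index 1 to index 9.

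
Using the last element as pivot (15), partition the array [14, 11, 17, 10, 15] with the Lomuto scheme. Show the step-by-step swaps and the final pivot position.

Lomuto partition with pivot = 15:

Initial array: [14, 11, 17, 10, 15]

arr[0]=14 <= 15: swap with position 0, array becomes [14, 11, 17, 10, 15]
arr[1]=11 <= 15: swap with position 1, array becomes [14, 11, 17, 10, 15]
arr[2]=17 > 15: no swap
arr[3]=10 <= 15: swap with position 2, array becomes [14, 11, 10, 17, 15]

Place pivot at position 3: [14, 11, 10, 15, 17]
Pivot position: 3

After partitioning with pivot 15, the array becomes [14, 11, 10, 15, 17]. The pivot is placed at index 3. All elements to the left of the pivot are <= 15, and all elements to the right are > 15.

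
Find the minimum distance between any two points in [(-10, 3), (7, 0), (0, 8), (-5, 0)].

Computing all pairwise distances among 4 points:

d((-10, 3), (7, 0)) = 17.2627
d((-10, 3), (0, 8)) = 11.1803
d((-10, 3), (-5, 0)) = 5.831 <-- minimum
d((7, 0), (0, 8)) = 10.6301
d((7, 0), (-5, 0)) = 12.0
d((0, 8), (-5, 0)) = 9.434

Closest pair: (-10, 3) and (-5, 0) with distance 5.831

The closest pair is (-10, 3) and (-5, 0) with Euclidean distance 5.831. For 4 points, brute-force pairwise comparison is shown above. For large n, the divide-and-conquer algorithm (sort by x, recurse on halves, check the dividing strip) achieves O(n log n).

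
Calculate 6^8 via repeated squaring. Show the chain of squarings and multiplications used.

Computing 6^8 by squaring (build up from 6^1; each line after the first costs one multiplication):

6^1 = 6
6^2 = (6^1)^2 = 6^2 = 36
6^4 = (6^2)^2 = 36^2 = 1296
6^8 = (6^4)^2 = 1296^2 = 1679616

Result: 1679616
Multiplications needed: 3 (3 lines after 6^1)

6^8 = 1679616. Using exponentiation by squaring, this requires 3 multiplications. The key idea: if the exponent is even, square the half-power; if odd, multiply by the base once.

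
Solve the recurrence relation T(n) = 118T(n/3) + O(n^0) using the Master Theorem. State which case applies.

Master Theorem for T(n) = 118T(n/3) + O(n^0):

a = 118, b = 3, c = 0
log_b(a) = log_3(118) = 4.3425

Case 1: c = 0 < log_3(118) = 4.3425
T(n) = O(n^(log_3 118))

For T(n) = 118T(n/3) + O(n^0): log_3(118) = 4.3425. This is Case 1 of the Master Theorem (c < log_b(a), work dominated by leaves), giving O(n^(log_3 118)).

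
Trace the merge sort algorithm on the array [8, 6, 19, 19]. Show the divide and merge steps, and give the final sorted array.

Merge sort trace:

Split: [8, 6, 19, 19] -> [8, 6] and [19, 19]
  Split: [8, 6] -> [8] and [6]
  Merge: [8] + [6] -> [6, 8]
  Split: [19, 19] -> [19] and [19]
  Merge: [19] + [19] -> [19, 19]
Merge: [6, 8] + [19, 19] -> [6, 8, 19, 19]

Final sorted array: [6, 8, 19, 19]

The merge sort proceeds by recursively splitting the array and merging sorted halves.
After all merges, the sorted array is [6, 8, 19, 19].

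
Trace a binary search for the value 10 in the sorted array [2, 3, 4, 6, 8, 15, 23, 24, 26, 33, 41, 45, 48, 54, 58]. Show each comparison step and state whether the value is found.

Binary search for 10 in [2, 3, 4, 6, 8, 15, 23, 24, 26, 33, 41, 45, 48, 54, 58]:

lo=0, hi=14, mid=7, arr[mid]=24 -> 24 > 10, search left half
lo=0, hi=6, mid=3, arr[mid]=6 -> 6 < 10, search right half
lo=4, hi=6, mid=5, arr[mid]=15 -> 15 > 10, search left half
lo=4, hi=4, mid=4, arr[mid]=8 -> 8 < 10, search right half
lo=5 > hi=4, target 10 not found

Binary search determines that 10 is not in the array after 4 comparisons. The search space was exhausted without finding the target.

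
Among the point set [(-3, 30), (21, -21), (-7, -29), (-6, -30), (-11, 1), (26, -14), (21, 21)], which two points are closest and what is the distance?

Computing all pairwise distances among 7 points:

d((-3, 30), (21, -21)) = 56.3649
d((-3, 30), (-7, -29)) = 59.1354
d((-3, 30), (-6, -30)) = 60.075
d((-3, 30), (-11, 1)) = 30.0832
d((-3, 30), (26, -14)) = 52.6972
d((-3, 30), (21, 21)) = 25.632
d((21, -21), (-7, -29)) = 29.1204
d((21, -21), (-6, -30)) = 28.4605
d((21, -21), (-11, 1)) = 38.833
d((21, -21), (26, -14)) = 8.6023
d((21, -21), (21, 21)) = 42.0
d((-7, -29), (-6, -30)) = 1.4142 <-- minimum
d((-7, -29), (-11, 1)) = 30.2655
d((-7, -29), (26, -14)) = 36.2491
d((-7, -29), (21, 21)) = 57.3062
d((-6, -30), (-11, 1)) = 31.4006
d((-6, -30), (26, -14)) = 35.7771
d((-6, -30), (21, 21)) = 57.7062
d((-11, 1), (26, -14)) = 39.9249
d((-11, 1), (21, 21)) = 37.7359
d((26, -14), (21, 21)) = 35.3553

Closest pair: (-7, -29) and (-6, -30) with distance 1.4142

The closest pair is (-7, -29) and (-6, -30) with Euclidean distance 1.4142. For 7 points, brute-force pairwise comparison is shown above. For large n, the divide-and-conquer algorithm (sort by x, recurse on halves, check the dividing strip) achieves O(n log n).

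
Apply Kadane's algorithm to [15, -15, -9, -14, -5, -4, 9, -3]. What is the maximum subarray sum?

Using Kadane's algorithm on [15, -15, -9, -14, -5, -4, 9, -3]:

Scanning through the array:
Position 1 (value -15): max_ending_here = 0, max_so_far = 15
Position 2 (value -9): max_ending_here = -9, max_so_far = 15
Position 3 (value -14): max_ending_here = -14, max_so_far = 15
Position 4 (value -5): max_ending_here = -5, max_so_far = 15
Position 5 (value -4): max_ending_here = -4, max_so_far = 15
Position 6 (value 9): max_ending_here = 9, max_so_far = 15
Position 7 (value -3): max_ending_here = 6, max_so_far = 15

Maximum subarray: [15]
Maximum sum: 15

The maximum subarray is [15] with sum 15. This subarray runs from index 0 to index 0.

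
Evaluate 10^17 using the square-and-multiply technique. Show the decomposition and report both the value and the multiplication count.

Computing 10^17 by squaring (build up from 10^1; each line after the first costs one multiplication):

10^1 = 10
10^2 = (10^1)^2 = 10^2 = 100
10^4 = (10^2)^2 = 100^2 = 10000
10^8 = (10^4)^2 = 10000^2 = 100000000
10^16 = (10^8)^2 = 100000000^2 = 10000000000000000
10^17 = 10 * 10^16 = 10 * 10000000000000000 = 100000000000000000

Result: 100000000000000000
Multiplications needed: 5 (5 lines after 10^1)

10^17 = 100000000000000000. Using exponentiation by squaring, this requires 5 multiplications. The key idea: if the exponent is even, square the half-power; if odd, multiply by the base once.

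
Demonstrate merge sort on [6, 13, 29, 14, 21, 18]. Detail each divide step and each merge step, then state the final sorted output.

Merge sort trace:

Split: [6, 13, 29, 14, 21, 18] -> [6, 13, 29] and [14, 21, 18]
  Split: [6, 13, 29] -> [6] and [13, 29]
    Split: [13, 29] -> [13] and [29]
    Merge: [13] + [29] -> [13, 29]
  Merge: [6] + [13, 29] -> [6, 13, 29]
  Split: [14, 21, 18] -> [14] and [21, 18]
    Split: [21, 18] -> [21] and [18]
    Merge: [21] + [18] -> [18, 21]
  Merge: [14] + [18, 21] -> [14, 18, 21]
Merge: [6, 13, 29] + [14, 18, 21] -> [6, 13, 14, 18, 21, 29]

Final sorted array: [6, 13, 14, 18, 21, 29]

The merge sort proceeds by recursively splitting the array and merging sorted halves.
After all merges, the sorted array is [6, 13, 14, 18, 21, 29].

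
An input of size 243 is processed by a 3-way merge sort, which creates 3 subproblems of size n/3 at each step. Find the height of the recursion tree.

For divide and conquer with division factor 3:

Problem sizes at each level:
Level 0: 243
Level 1: 81
Level 2: 27
Level 3: 9
Level 4: 3
Level 5: 1

The root is level 0 and the size-1 base case is level 5 (the tree spans levels 0 through 5, i.e. 6 levels counting the root), so the depth is the number of divisions: log_3(243) = 5

The recursion tree depth is log_3(243) = 5. At each level, the problem size is divided by 3, so it takes 5 divisions to reduce to a base case of size 1. The algorithm makes 3 recursive calls at each level.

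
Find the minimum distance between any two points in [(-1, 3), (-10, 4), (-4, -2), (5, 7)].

Computing all pairwise distances among 4 points:

d((-1, 3), (-10, 4)) = 9.0554
d((-1, 3), (-4, -2)) = 5.831 <-- minimum
d((-1, 3), (5, 7)) = 7.2111
d((-10, 4), (-4, -2)) = 8.4853
d((-10, 4), (5, 7)) = 15.2971
d((-4, -2), (5, 7)) = 12.7279

Closest pair: (-1, 3) and (-4, -2) with distance 5.831

The closest pair is (-1, 3) and (-4, -2) with Euclidean distance 5.831. For 4 points, brute-force pairwise comparison is shown above. For large n, the divide-and-conquer algorithm (sort by x, recurse on halves, check the dividing strip) achieves O(n log n).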